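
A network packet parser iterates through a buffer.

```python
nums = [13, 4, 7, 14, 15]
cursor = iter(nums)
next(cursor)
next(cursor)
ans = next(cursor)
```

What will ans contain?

Step 1: Create iterator over [13, 4, 7, 14, 15].
Step 2: next() consumes 13.
Step 3: next() consumes 4.
Step 4: next() returns 7.
Therefore ans = 7.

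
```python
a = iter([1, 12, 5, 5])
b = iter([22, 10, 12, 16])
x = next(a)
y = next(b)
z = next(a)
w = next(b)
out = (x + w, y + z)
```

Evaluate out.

Step 1: a iterates [1, 12, 5, 5], b iterates [22, 10, 12, 16].
Step 2: x = next(a) = 1, y = next(b) = 22.
Step 3: z = next(a) = 12, w = next(b) = 10.
Step 4: out = (1 + 10, 22 + 12) = (11, 34).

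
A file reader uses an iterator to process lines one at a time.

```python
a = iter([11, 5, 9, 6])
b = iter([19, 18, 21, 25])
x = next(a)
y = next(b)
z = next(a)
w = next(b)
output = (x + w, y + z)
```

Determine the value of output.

Step 1: a iterates [11, 5, 9, 6], b iterates [19, 18, 21, 25].
Step 2: x = next(a) = 11, y = next(b) = 19.
Step 3: z = next(a) = 5, w = next(b) = 18.
Step 4: output = (11 + 18, 19 + 5) = (29, 24).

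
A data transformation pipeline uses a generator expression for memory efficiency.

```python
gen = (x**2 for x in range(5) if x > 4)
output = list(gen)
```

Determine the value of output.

Step 1: For range(5), keep x > 4, then square:
  x=0: 0 <= 4, excluded
  x=1: 1 <= 4, excluded
  x=2: 2 <= 4, excluded
  x=3: 3 <= 4, excluded
  x=4: 4 <= 4, excluded
Therefore output = [].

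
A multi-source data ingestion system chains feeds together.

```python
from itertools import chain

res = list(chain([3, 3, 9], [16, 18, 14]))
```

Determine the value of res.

Step 1: chain() concatenates iterables: [3, 3, 9] + [16, 18, 14].
Therefore res = [3, 3, 9, 16, 18, 14].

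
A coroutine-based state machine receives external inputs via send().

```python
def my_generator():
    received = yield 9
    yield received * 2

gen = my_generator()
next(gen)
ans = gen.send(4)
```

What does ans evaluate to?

Step 1: next(gen) advances to first yield, producing 9.
Step 2: send(4) resumes, received = 4.
Step 3: yield received * 2 = 4 * 2 = 8.
Therefore ans = 8.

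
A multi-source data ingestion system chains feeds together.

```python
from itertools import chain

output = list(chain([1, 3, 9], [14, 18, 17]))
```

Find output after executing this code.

Step 1: chain() concatenates iterables: [1, 3, 9] + [14, 18, 17].
Therefore output = [1, 3, 9, 14, 18, 17].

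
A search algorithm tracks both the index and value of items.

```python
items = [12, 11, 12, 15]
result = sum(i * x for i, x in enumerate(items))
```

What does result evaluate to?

Step 1: Compute i * x for each (i, x) in enumerate([12, 11, 12, 15]):
  i=0, x=12: 0*12 = 0
  i=1, x=11: 1*11 = 11
  i=2, x=12: 2*12 = 24
  i=3, x=15: 3*15 = 45
Step 2: sum = 0 + 11 + 24 + 45 = 80.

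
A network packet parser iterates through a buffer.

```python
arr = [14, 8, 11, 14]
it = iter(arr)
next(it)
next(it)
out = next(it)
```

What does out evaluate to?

Step 1: Create iterator over [14, 8, 11, 14].
Step 2: next() consumes 14.
Step 3: next() consumes 8.
Step 4: next() returns 11.
Therefore out = 11.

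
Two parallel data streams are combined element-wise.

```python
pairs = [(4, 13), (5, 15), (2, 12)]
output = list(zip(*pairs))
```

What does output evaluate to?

Step 1: zip(*pairs) transposes: unzips [(4, 13), (5, 15), (2, 12)] into separate sequences.
Step 2: First elements: (4, 5, 2), second elements: (13, 15, 12).
Therefore output = [(4, 5, 2), (13, 15, 12)].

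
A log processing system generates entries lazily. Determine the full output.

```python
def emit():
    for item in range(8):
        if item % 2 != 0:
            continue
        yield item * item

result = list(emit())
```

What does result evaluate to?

Step 1: Only yield item**2 when item is divisible by 2:
  item=0: 0 % 2 == 0, yield 0**2 = 0
  item=2: 2 % 2 == 0, yield 2**2 = 4
  item=4: 4 % 2 == 0, yield 4**2 = 16
  item=6: 6 % 2 == 0, yield 6**2 = 36
Therefore result = [0, 4, 16, 36].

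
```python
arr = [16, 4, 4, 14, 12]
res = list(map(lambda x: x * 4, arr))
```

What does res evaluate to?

Step 1: Apply lambda x: x * 4 to each element:
  16 -> 64
  4 -> 16
  4 -> 16
  14 -> 56
  12 -> 48
Therefore res = [64, 16, 16, 56, 48].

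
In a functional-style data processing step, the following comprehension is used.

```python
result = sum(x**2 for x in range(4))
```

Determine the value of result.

Step 1: Compute x**2 for each x in range(4):
  x=0: 0**2 = 0
  x=1: 1**2 = 1
  x=2: 2**2 = 4
  x=3: 3**2 = 9
Step 2: sum = 0 + 1 + 4 + 9 = 14.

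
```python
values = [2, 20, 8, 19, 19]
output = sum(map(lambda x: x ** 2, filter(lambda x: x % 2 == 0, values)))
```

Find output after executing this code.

Step 1: Filter even numbers from [2, 20, 8, 19, 19]: [2, 20, 8]
Step 2: Square each: [4, 400, 64]
Step 3: Sum = 468.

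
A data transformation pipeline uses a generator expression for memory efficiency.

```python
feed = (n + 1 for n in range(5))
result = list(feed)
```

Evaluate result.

Step 1: For each n in range(5), compute n+1:
  n=0: 0+1 = 1
  n=1: 1+1 = 2
  n=2: 2+1 = 3
  n=3: 3+1 = 4
  n=4: 4+1 = 5
Therefore result = [1, 2, 3, 4, 5].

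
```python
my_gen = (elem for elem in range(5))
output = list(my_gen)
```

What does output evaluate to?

Step 1: Generator expression iterates range(5): [0, 1, 2, 3, 4].
Step 2: list() collects all values.
Therefore output = [0, 1, 2, 3, 4].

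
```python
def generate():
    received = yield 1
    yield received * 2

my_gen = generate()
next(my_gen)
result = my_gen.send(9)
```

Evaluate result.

Step 1: next(my_gen) advances to first yield, producing 1.
Step 2: send(9) resumes, received = 9.
Step 3: yield received * 2 = 9 * 2 = 18.
Therefore result = 18.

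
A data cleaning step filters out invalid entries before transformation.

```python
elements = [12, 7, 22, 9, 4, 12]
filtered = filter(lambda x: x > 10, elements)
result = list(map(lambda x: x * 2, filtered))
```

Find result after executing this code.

Step 1: Filter elements for elements > 10:
  12: kept
  7: removed
  22: kept
  9: removed
  4: removed
  12: kept
Step 2: Map x * 2 on filtered [12, 22, 12]:
  12 -> 24
  22 -> 44
  12 -> 24
Therefore result = [24, 44, 24].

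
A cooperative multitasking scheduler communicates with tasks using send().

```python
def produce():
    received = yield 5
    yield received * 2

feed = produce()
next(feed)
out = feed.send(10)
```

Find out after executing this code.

Step 1: next(feed) advances to first yield, producing 5.
Step 2: send(10) resumes, received = 10.
Step 3: yield received * 2 = 10 * 2 = 20.
Therefore out = 20.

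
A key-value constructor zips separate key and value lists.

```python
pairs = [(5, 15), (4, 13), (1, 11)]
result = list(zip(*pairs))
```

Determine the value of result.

Step 1: zip(*pairs) transposes: unzips [(5, 15), (4, 13), (1, 11)] into separate sequences.
Step 2: First elements: (5, 4, 1), second elements: (15, 13, 11).
Therefore result = [(5, 4, 1), (15, 13, 11)].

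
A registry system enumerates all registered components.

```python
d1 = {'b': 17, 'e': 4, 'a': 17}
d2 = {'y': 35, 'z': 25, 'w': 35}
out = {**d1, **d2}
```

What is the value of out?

Step 1: Merge d1 and d2 (d2 values override on key conflicts).
Step 2: d1 has keys ['b', 'e', 'a'], d2 has keys ['y', 'z', 'w'].
Therefore out = {'b': 17, 'e': 4, 'a': 17, 'y': 35, 'z': 25, 'w': 35}.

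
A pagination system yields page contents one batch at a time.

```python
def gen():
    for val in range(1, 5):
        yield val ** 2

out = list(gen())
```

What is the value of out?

Step 1: For each val in range(1, 5), yield val**2:
  val=1: yield 1**2 = 1
  val=2: yield 2**2 = 4
  val=3: yield 3**2 = 9
  val=4: yield 4**2 = 16
Therefore out = [1, 4, 9, 16].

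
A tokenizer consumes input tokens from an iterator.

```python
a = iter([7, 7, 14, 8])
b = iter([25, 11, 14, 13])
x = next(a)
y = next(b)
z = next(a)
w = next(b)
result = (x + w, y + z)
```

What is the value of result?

Step 1: a iterates [7, 7, 14, 8], b iterates [25, 11, 14, 13].
Step 2: x = next(a) = 7, y = next(b) = 25.
Step 3: z = next(a) = 7, w = next(b) = 11.
Step 4: result = (7 + 11, 25 + 7) = (18, 32).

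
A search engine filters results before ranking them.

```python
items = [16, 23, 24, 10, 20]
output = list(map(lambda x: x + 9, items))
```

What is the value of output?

Step 1: Apply lambda x: x + 9 to each element:
  16 -> 25
  23 -> 32
  24 -> 33
  10 -> 19
  20 -> 29
Therefore output = [25, 32, 33, 19, 29].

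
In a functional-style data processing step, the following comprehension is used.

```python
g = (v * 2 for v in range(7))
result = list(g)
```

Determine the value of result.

Step 1: For each v in range(7), compute v*2:
  v=0: 0*2 = 0
  v=1: 1*2 = 2
  v=2: 2*2 = 4
  v=3: 3*2 = 6
  v=4: 4*2 = 8
  v=5: 5*2 = 10
  v=6: 6*2 = 12
Therefore result = [0, 2, 4, 6, 8, 10, 12].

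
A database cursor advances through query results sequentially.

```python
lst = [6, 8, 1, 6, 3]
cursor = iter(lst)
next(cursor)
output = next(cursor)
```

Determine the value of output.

Step 1: Create iterator over [6, 8, 1, 6, 3].
Step 2: next() consumes 6.
Step 3: next() returns 8.
Therefore output = 8.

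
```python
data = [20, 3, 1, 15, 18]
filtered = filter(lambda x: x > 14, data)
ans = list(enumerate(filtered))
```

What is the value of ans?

Step 1: Filter [20, 3, 1, 15, 18] for > 14: [20, 15, 18].
Step 2: enumerate re-indexes from 0: [(0, 20), (1, 15), (2, 18)].
Therefore ans = [(0, 20), (1, 15), (2, 18)].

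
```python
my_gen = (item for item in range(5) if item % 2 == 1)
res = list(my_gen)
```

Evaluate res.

Step 1: Filter range(5) keeping only odd values:
  item=0: even, excluded
  item=1: odd, included
  item=2: even, excluded
  item=3: odd, included
  item=4: even, excluded
Therefore res = [1, 3].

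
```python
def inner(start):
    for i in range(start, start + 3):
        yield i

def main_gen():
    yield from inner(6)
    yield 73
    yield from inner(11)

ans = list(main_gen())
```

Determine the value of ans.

Step 1: main_gen() delegates to inner(6):
  yield 6
  yield 7
  yield 8
Step 2: yield 73
Step 3: Delegates to inner(11):
  yield 11
  yield 12
  yield 13
Therefore ans = [6, 7, 8, 73, 11, 12, 13].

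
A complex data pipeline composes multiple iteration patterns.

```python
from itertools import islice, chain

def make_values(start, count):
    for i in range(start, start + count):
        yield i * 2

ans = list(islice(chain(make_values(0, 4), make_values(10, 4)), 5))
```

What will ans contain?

Step 1: make_values(0, 4) yields [0, 2, 4, 6].
Step 2: make_values(10, 4) yields [20, 22, 24, 26].
Step 3: chain concatenates: [0, 2, 4, 6, 20, 22, 24, 26].
Step 4: islice takes first 5: [0, 2, 4, 6, 20].
Therefore ans = [0, 2, 4, 6, 20].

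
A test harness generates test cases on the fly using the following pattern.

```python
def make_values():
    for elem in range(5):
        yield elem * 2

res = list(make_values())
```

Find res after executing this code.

Step 1: For each elem in range(5), yield elem * 2:
  elem=0: yield 0 * 2 = 0
  elem=1: yield 1 * 2 = 2
  elem=2: yield 2 * 2 = 4
  elem=3: yield 3 * 2 = 6
  elem=4: yield 4 * 2 = 8
Therefore res = [0, 2, 4, 6, 8].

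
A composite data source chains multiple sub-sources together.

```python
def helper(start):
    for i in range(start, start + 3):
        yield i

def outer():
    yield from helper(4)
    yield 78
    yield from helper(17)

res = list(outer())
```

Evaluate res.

Step 1: outer() delegates to helper(4):
  yield 4
  yield 5
  yield 6
Step 2: yield 78
Step 3: Delegates to helper(17):
  yield 17
  yield 18
  yield 19
Therefore res = [4, 5, 6, 78, 17, 18, 19].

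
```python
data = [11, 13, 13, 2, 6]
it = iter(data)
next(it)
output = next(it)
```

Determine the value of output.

Step 1: Create iterator over [11, 13, 13, 2, 6].
Step 2: next() consumes 11.
Step 3: next() returns 13.
Therefore output = 13.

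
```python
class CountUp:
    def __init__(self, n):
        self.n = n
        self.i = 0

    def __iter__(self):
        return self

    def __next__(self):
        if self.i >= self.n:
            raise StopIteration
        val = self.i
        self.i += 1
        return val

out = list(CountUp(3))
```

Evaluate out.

Step 1: CountUp(3) creates an iterator counting 0 to 2.
Step 2: list() consumes all values: [0, 1, 2].
Therefore out = [0, 1, 2].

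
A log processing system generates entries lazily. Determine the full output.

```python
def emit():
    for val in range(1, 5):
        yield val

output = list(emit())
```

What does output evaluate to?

Step 1: The generator yields each value from range(1, 5).
Step 2: list() consumes all yields: [1, 2, 3, 4].
Therefore output = [1, 2, 3, 4].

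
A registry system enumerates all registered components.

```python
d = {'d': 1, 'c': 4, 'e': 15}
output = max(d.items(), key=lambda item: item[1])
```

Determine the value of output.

Step 1: Find item with maximum value:
  ('d', 1)
  ('c', 4)
  ('e', 15)
Step 2: Maximum value is 15 at key 'e'.
Therefore output = ('e', 15).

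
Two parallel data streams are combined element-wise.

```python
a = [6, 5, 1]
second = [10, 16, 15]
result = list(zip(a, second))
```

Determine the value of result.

Step 1: zip pairs elements at same index:
  Index 0: (6, 10)
  Index 1: (5, 16)
  Index 2: (1, 15)
Therefore result = [(6, 10), (5, 16), (1, 15)].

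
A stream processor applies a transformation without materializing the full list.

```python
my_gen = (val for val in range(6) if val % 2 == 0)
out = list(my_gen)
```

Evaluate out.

Step 1: Filter range(6) keeping only even values:
  val=0: even, included
  val=1: odd, excluded
  val=2: even, included
  val=3: odd, excluded
  val=4: even, included
  val=5: odd, excluded
Therefore out = [0, 2, 4].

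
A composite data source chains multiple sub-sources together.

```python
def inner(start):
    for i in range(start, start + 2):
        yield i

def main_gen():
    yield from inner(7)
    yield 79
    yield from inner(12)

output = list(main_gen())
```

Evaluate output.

Step 1: main_gen() delegates to inner(7):
  yield 7
  yield 8
Step 2: yield 79
Step 3: Delegates to inner(12):
  yield 12
  yield 13
Therefore output = [7, 8, 79, 12, 13].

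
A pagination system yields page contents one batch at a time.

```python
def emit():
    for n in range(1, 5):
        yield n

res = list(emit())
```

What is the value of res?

Step 1: The generator yields each value from range(1, 5).
Step 2: list() consumes all yields: [1, 2, 3, 4].
Therefore res = [1, 2, 3, 4].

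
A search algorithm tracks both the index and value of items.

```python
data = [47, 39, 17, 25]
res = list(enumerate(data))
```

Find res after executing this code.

Step 1: enumerate pairs each element with its index:
  (0, 47)
  (1, 39)
  (2, 17)
  (3, 25)
Therefore res = [(0, 47), (1, 39), (2, 17), (3, 25)].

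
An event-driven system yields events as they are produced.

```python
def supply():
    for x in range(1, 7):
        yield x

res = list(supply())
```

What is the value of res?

Step 1: The generator yields each value from range(1, 7).
Step 2: list() consumes all yields: [1, 2, 3, 4, 5, 6].
Therefore res = [1, 2, 3, 4, 5, 6].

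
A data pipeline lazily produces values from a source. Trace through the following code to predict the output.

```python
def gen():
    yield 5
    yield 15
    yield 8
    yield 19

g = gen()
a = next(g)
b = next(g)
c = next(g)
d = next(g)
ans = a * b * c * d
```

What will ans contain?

Step 1: Create generator and consume all values:
  a = next(g) = 5
  b = next(g) = 15
  c = next(g) = 8
  d = next(g) = 19
Step 2: ans = 5 * 15 * 8 * 19 = 11400.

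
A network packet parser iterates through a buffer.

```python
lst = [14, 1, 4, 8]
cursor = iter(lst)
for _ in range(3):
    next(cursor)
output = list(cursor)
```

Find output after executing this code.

Step 1: Create iterator over [14, 1, 4, 8].
Step 2: Advance 3 positions (consuming [14, 1, 4]).
Step 3: list() collects remaining elements: [8].
Therefore output = [8].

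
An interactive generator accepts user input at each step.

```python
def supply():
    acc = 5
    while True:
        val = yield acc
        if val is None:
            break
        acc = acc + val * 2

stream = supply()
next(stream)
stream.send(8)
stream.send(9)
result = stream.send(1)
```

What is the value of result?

Step 1: next() -> yield acc=5.
Step 2: send(8) -> val=8, acc = 5 + 8*2 = 21, yield 21.
Step 3: send(9) -> val=9, acc = 21 + 9*2 = 39, yield 39.
Step 4: send(1) -> val=1, acc = 39 + 1*2 = 41, yield 41.
Therefore result = 41.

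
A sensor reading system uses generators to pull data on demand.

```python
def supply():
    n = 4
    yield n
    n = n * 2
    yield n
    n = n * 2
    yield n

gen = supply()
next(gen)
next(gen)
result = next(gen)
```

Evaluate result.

Step 1: Trace through generator execution:
  Yield 1: n starts at 4, yield 4
  Yield 2: n = 4 * 2 = 8, yield 8
  Yield 3: n = 8 * 2 = 16, yield 16
Step 2: First next() gets 4, second next() gets the second value, third next() yields 16.
Therefore result = 16.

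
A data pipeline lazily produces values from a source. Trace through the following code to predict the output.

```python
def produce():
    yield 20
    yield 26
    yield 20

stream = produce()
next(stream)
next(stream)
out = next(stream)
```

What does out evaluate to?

Step 1: produce() creates a generator.
Step 2: next(stream) yields 20 (consumed and discarded).
Step 3: next(stream) yields 26 (consumed and discarded).
Step 4: next(stream) yields 20, assigned to out.
Therefore out = 20.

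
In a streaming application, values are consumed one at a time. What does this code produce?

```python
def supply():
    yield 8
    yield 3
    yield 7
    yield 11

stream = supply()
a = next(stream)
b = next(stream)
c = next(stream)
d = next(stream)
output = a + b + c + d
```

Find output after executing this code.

Step 1: Create generator and consume all values:
  a = next(stream) = 8
  b = next(stream) = 3
  c = next(stream) = 7
  d = next(stream) = 11
Step 2: output = 8 + 3 + 7 + 11 = 29.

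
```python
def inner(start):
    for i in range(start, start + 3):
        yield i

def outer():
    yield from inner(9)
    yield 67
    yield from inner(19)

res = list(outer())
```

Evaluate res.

Step 1: outer() delegates to inner(9):
  yield 9
  yield 10
  yield 11
Step 2: yield 67
Step 3: Delegates to inner(19):
  yield 19
  yield 20
  yield 21
Therefore res = [9, 10, 11, 67, 19, 20, 21].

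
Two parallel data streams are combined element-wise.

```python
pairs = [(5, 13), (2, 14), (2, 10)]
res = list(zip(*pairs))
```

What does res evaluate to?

Step 1: zip(*pairs) transposes: unzips [(5, 13), (2, 14), (2, 10)] into separate sequences.
Step 2: First elements: (5, 2, 2), second elements: (13, 14, 10).
Therefore res = [(5, 2, 2), (13, 14, 10)].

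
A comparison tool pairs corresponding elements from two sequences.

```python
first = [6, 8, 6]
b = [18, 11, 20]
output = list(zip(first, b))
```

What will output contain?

Step 1: zip pairs elements at same index:
  Index 0: (6, 18)
  Index 1: (8, 11)
  Index 2: (6, 20)
Therefore output = [(6, 18), (8, 11), (6, 20)].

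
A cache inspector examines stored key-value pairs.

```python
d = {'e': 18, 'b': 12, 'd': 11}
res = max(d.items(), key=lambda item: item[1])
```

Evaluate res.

Step 1: Find item with maximum value:
  ('e', 18)
  ('b', 12)
  ('d', 11)
Step 2: Maximum value is 18 at key 'e'.
Therefore res = ('e', 18).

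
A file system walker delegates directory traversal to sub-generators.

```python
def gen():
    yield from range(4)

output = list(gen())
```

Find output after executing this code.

Step 1: yield from delegates to the iterable, yielding each element.
Step 2: Collected values: [0, 1, 2, 3].
Therefore output = [0, 1, 2, 3].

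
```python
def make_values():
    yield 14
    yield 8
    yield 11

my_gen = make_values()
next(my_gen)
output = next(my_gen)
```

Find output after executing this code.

Step 1: make_values() creates a generator.
Step 2: next(my_gen) yields 14 (consumed and discarded).
Step 3: next(my_gen) yields 8, assigned to output.
Therefore output = 8.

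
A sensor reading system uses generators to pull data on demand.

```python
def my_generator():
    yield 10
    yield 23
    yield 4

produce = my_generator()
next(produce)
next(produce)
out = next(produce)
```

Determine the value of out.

Step 1: my_generator() creates a generator.
Step 2: next(produce) yields 10 (consumed and discarded).
Step 3: next(produce) yields 23 (consumed and discarded).
Step 4: next(produce) yields 4, assigned to out.
Therefore out = 4.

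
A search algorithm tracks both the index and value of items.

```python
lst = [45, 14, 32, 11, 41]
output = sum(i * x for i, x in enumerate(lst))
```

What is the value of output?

Step 1: Compute i * x for each (i, x) in enumerate([45, 14, 32, 11, 41]):
  i=0, x=45: 0*45 = 0
  i=1, x=14: 1*14 = 14
  i=2, x=32: 2*32 = 64
  i=3, x=11: 3*11 = 33
  i=4, x=41: 4*41 = 164
Step 2: sum = 0 + 14 + 64 + 33 + 164 = 275.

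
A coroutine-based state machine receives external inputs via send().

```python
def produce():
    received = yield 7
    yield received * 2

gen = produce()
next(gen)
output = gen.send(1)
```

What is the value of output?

Step 1: next(gen) advances to first yield, producing 7.
Step 2: send(1) resumes, received = 1.
Step 3: yield received * 2 = 1 * 2 = 2.
Therefore output = 2.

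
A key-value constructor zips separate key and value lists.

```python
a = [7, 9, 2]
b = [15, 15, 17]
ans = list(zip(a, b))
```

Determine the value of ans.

Step 1: zip pairs elements at same index:
  Index 0: (7, 15)
  Index 1: (9, 15)
  Index 2: (2, 17)
Therefore ans = [(7, 15), (9, 15), (2, 17)].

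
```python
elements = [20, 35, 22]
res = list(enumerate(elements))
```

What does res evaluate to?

Step 1: enumerate pairs each element with its index:
  (0, 20)
  (1, 35)
  (2, 22)
Therefore res = [(0, 20), (1, 35), (2, 22)].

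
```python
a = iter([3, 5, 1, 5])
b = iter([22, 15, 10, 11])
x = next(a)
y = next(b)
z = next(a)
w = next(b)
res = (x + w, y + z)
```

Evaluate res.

Step 1: a iterates [3, 5, 1, 5], b iterates [22, 15, 10, 11].
Step 2: x = next(a) = 3, y = next(b) = 22.
Step 3: z = next(a) = 5, w = next(b) = 15.
Step 4: res = (3 + 15, 22 + 5) = (18, 27).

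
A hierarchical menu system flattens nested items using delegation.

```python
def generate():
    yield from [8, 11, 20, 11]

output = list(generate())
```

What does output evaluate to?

Step 1: yield from delegates to the iterable, yielding each element.
Step 2: Collected values: [8, 11, 20, 11].
Therefore output = [8, 11, 20, 11].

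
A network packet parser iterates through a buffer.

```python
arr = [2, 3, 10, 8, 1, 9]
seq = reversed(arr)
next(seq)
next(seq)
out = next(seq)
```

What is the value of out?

Step 1: reversed([2, 3, 10, 8, 1, 9]) gives iterator: [9, 1, 8, 10, 3, 2].
Step 2: First next() = 9, second next() = 1.
Step 3: Third next() = 8.
Therefore out = 8.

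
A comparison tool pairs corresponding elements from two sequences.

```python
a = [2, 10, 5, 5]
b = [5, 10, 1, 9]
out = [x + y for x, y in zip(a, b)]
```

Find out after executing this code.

Step 1: Add corresponding elements:
  2 + 5 = 7
  10 + 10 = 20
  5 + 1 = 6
  5 + 9 = 14
Therefore out = [7, 20, 6, 14].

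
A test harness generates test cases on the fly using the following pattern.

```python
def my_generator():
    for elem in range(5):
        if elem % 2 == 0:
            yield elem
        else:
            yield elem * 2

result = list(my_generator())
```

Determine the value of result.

Step 1: For each elem in range(5), yield elem if even, else elem*2:
  elem=0 (even): yield 0
  elem=1 (odd): yield 1*2 = 2
  elem=2 (even): yield 2
  elem=3 (odd): yield 3*2 = 6
  elem=4 (even): yield 4
Therefore result = [0, 2, 2, 6, 4].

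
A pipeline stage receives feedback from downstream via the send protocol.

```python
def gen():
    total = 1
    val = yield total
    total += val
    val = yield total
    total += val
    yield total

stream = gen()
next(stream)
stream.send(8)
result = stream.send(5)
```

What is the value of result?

Step 1: next() -> yield total=1.
Step 2: send(8) -> val=8, total = 1+8 = 9, yield 9.
Step 3: send(5) -> val=5, total = 9+5 = 14, yield 14.
Therefore result = 14.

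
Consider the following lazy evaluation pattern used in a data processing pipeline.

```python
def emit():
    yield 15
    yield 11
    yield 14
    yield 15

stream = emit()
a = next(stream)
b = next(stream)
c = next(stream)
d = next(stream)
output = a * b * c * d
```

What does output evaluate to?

Step 1: Create generator and consume all values:
  a = next(stream) = 15
  b = next(stream) = 11
  c = next(stream) = 14
  d = next(stream) = 15
Step 2: output = 15 * 11 * 14 * 15 = 34650.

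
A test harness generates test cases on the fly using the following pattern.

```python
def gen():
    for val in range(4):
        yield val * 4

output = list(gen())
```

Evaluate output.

Step 1: For each val in range(4), yield val * 4:
  val=0: yield 0 * 4 = 0
  val=1: yield 1 * 4 = 4
  val=2: yield 2 * 4 = 8
  val=3: yield 3 * 4 = 12
Therefore output = [0, 4, 8, 12].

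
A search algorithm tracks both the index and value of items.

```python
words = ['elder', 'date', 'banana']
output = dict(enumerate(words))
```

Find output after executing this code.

Step 1: enumerate pairs indices with words:
  0 -> 'elder'
  1 -> 'date'
  2 -> 'banana'
Therefore output = {0: 'elder', 1: 'date', 2: 'banana'}.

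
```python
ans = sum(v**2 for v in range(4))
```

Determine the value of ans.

Step 1: Compute v**2 for each v in range(4):
  v=0: 0**2 = 0
  v=1: 1**2 = 1
  v=2: 2**2 = 4
  v=3: 3**2 = 9
Step 2: sum = 0 + 1 + 4 + 9 = 14.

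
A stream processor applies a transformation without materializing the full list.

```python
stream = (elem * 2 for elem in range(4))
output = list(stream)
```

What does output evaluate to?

Step 1: For each elem in range(4), compute elem*2:
  elem=0: 0*2 = 0
  elem=1: 1*2 = 2
  elem=2: 2*2 = 4
  elem=3: 3*2 = 6
Therefore output = [0, 2, 4, 6].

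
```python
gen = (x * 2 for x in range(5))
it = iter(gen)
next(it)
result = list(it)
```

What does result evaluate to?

Step 1: Generator produces [0, 2, 4, 6, 8].
Step 2: next(it) consumes first element (0).
Step 3: list(it) collects remaining: [2, 4, 6, 8].
Therefore result = [2, 4, 6, 8].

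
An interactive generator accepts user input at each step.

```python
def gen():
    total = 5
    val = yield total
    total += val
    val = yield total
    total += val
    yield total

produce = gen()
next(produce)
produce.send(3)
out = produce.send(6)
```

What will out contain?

Step 1: next() -> yield total=5.
Step 2: send(3) -> val=3, total = 5+3 = 8, yield 8.
Step 3: send(6) -> val=6, total = 8+6 = 14, yield 14.
Therefore out = 14.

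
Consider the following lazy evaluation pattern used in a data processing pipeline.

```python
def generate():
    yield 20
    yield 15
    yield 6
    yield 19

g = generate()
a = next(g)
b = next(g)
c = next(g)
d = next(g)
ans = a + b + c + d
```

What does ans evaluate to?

Step 1: Create generator and consume all values:
  a = next(g) = 20
  b = next(g) = 15
  c = next(g) = 6
  d = next(g) = 19
Step 2: ans = 20 + 15 + 6 + 19 = 60.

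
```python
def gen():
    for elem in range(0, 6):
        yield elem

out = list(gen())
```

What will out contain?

Step 1: The generator yields each value from range(0, 6).
Step 2: list() consumes all yields: [0, 1, 2, 3, 4, 5].
Therefore out = [0, 1, 2, 3, 4, 5].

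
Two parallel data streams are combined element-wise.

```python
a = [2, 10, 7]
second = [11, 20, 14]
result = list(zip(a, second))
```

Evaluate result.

Step 1: zip pairs elements at same index:
  Index 0: (2, 11)
  Index 1: (10, 20)
  Index 2: (7, 14)
Therefore result = [(2, 11), (10, 20), (7, 14)].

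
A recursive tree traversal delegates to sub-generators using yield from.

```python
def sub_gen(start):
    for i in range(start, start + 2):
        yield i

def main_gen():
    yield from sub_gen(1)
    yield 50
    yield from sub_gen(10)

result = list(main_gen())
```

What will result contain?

Step 1: main_gen() delegates to sub_gen(1):
  yield 1
  yield 2
Step 2: yield 50
Step 3: Delegates to sub_gen(10):
  yield 10
  yield 11
Therefore result = [1, 2, 50, 10, 11].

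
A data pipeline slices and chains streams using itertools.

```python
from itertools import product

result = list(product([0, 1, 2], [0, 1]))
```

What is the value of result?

Step 1: product([0, 1, 2], [0, 1]) gives all pairs:
  (0, 0)
  (0, 1)
  (1, 0)
  (1, 1)
  (2, 0)
  (2, 1)
Therefore result = [(0, 0), (0, 1), (1, 0), (1, 1), (2, 0), (2, 1)].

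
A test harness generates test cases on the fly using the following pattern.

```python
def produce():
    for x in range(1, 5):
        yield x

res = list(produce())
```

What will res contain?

Step 1: The generator yields each value from range(1, 5).
Step 2: list() consumes all yields: [1, 2, 3, 4].
Therefore res = [1, 2, 3, 4].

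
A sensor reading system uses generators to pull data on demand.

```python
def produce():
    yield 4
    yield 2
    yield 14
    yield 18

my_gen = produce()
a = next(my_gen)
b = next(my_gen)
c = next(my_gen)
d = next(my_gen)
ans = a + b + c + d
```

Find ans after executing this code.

Step 1: Create generator and consume all values:
  a = next(my_gen) = 4
  b = next(my_gen) = 2
  c = next(my_gen) = 14
  d = next(my_gen) = 18
Step 2: ans = 4 + 2 + 14 + 18 = 38.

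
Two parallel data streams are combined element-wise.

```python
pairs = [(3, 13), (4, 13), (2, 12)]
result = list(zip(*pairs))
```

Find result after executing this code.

Step 1: zip(*pairs) transposes: unzips [(3, 13), (4, 13), (2, 12)] into separate sequences.
Step 2: First elements: (3, 4, 2), second elements: (13, 13, 12).
Therefore result = [(3, 4, 2), (13, 13, 12)].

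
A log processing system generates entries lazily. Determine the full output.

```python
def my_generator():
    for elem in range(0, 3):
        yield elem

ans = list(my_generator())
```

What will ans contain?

Step 1: The generator yields each value from range(0, 3).
Step 2: list() consumes all yields: [0, 1, 2].
Therefore ans = [0, 1, 2].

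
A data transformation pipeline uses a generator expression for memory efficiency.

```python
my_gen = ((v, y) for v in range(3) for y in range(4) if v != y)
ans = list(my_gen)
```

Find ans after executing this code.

Step 1: Nested generator over range(3) x range(4) where v != y:
  (0, 0): excluded (v == y)
  (0, 1): included
  (0, 2): included
  (0, 3): included
  (1, 0): included
  (1, 1): excluded (v == y)
  (1, 2): included
  (1, 3): included
  (2, 0): included
  (2, 1): included
  (2, 2): excluded (v == y)
  (2, 3): included
Therefore ans = [(0, 1), (0, 2), (0, 3), (1, 0), (1, 2), (1, 3), (2, 0), (2, 1), (2, 3)].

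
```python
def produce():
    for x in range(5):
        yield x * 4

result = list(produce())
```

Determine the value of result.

Step 1: For each x in range(5), yield x * 4:
  x=0: yield 0 * 4 = 0
  x=1: yield 1 * 4 = 4
  x=2: yield 2 * 4 = 8
  x=3: yield 3 * 4 = 12
  x=4: yield 4 * 4 = 16
Therefore result = [0, 4, 8, 12, 16].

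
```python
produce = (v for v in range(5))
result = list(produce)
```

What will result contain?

Step 1: Generator expression iterates range(5): [0, 1, 2, 3, 4].
Step 2: list() collects all values.
Therefore result = [0, 1, 2, 3, 4].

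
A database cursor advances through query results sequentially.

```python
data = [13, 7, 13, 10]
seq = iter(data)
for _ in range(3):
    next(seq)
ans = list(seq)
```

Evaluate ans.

Step 1: Create iterator over [13, 7, 13, 10].
Step 2: Advance 3 positions (consuming [13, 7, 13]).
Step 3: list() collects remaining elements: [10].
Therefore ans = [10].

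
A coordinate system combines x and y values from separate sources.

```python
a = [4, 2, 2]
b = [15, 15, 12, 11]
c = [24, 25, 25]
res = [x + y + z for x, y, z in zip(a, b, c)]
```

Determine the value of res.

Step 1: zip three lists (truncates to shortest, len=3):
  4 + 15 + 24 = 43
  2 + 15 + 25 = 42
  2 + 12 + 25 = 39
Therefore res = [43, 42, 39].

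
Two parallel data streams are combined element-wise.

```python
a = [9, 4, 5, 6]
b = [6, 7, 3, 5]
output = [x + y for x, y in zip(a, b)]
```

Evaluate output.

Step 1: Add corresponding elements:
  9 + 6 = 15
  4 + 7 = 11
  5 + 3 = 8
  6 + 5 = 11
Therefore output = [15, 11, 8, 11].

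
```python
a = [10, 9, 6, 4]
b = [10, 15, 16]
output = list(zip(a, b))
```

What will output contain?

Step 1: zip stops at shortest (len(a)=4, len(b)=3):
  Index 0: (10, 10)
  Index 1: (9, 15)
  Index 2: (6, 16)
Step 2: Last element of a (4) has no pair, dropped.
Therefore output = [(10, 10), (9, 15), (6, 16)].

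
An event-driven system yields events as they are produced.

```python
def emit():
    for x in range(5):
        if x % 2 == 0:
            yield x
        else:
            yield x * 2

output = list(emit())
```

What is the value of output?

Step 1: For each x in range(5), yield x if even, else x*2:
  x=0 (even): yield 0
  x=1 (odd): yield 1*2 = 2
  x=2 (even): yield 2
  x=3 (odd): yield 3*2 = 6
  x=4 (even): yield 4
Therefore output = [0, 2, 2, 6, 4].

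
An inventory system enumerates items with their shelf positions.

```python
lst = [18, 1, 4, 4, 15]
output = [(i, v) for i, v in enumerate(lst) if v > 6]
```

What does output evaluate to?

Step 1: Filter enumerate([18, 1, 4, 4, 15]) keeping v > 6:
  (0, 18): 18 > 6, included
  (1, 1): 1 <= 6, excluded
  (2, 4): 4 <= 6, excluded
  (3, 4): 4 <= 6, excluded
  (4, 15): 15 > 6, included
Therefore output = [(0, 18), (4, 15)].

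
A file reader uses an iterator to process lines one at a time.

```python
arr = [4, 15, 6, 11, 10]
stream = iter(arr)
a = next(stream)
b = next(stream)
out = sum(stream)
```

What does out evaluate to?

Step 1: Create iterator over [4, 15, 6, 11, 10].
Step 2: a = next() = 4, b = next() = 15.
Step 3: sum() of remaining [6, 11, 10] = 27.
Therefore out = 27.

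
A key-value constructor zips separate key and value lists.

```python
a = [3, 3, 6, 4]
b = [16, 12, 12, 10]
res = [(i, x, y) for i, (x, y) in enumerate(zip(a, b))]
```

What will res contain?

Step 1: enumerate(zip(a, b)) gives index with paired elements:
  i=0: (3, 16)
  i=1: (3, 12)
  i=2: (6, 12)
  i=3: (4, 10)
Therefore res = [(0, 3, 16), (1, 3, 12), (2, 6, 12), (3, 4, 10)].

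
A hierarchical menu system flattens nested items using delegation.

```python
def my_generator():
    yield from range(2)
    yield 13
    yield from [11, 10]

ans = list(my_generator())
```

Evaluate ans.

Step 1: Trace yields in order:
  yield 0
  yield 1
  yield 13
  yield 11
  yield 10
Therefore ans = [0, 1, 13, 11, 10].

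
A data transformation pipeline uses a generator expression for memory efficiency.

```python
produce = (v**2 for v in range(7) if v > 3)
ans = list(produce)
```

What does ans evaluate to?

Step 1: For range(7), keep v > 3, then square:
  v=0: 0 <= 3, excluded
  v=1: 1 <= 3, excluded
  v=2: 2 <= 3, excluded
  v=3: 3 <= 3, excluded
  v=4: 4 > 3, yield 4**2 = 16
  v=5: 5 > 3, yield 5**2 = 25
  v=6: 6 > 3, yield 6**2 = 36
Therefore ans = [16, 25, 36].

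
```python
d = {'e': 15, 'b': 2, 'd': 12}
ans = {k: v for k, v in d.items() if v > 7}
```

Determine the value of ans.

Step 1: Filter items where value > 7:
  'e': 15 > 7: kept
  'b': 2 <= 7: removed
  'd': 12 > 7: kept
Therefore ans = {'e': 15, 'd': 12}.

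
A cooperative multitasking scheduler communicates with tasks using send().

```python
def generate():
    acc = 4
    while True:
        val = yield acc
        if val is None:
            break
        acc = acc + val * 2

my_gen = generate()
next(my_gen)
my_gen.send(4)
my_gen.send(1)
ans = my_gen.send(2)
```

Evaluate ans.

Step 1: next() -> yield acc=4.
Step 2: send(4) -> val=4, acc = 4 + 4*2 = 12, yield 12.
Step 3: send(1) -> val=1, acc = 12 + 1*2 = 14, yield 14.
Step 4: send(2) -> val=2, acc = 14 + 2*2 = 18, yield 18.
Therefore ans = 18.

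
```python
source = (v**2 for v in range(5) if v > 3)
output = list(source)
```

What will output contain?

Step 1: For range(5), keep v > 3, then square:
  v=0: 0 <= 3, excluded
  v=1: 1 <= 3, excluded
  v=2: 2 <= 3, excluded
  v=3: 3 <= 3, excluded
  v=4: 4 > 3, yield 4**2 = 16
Therefore output = [16].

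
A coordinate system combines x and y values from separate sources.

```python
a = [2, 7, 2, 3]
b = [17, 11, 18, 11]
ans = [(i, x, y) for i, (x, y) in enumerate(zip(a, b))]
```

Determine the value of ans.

Step 1: enumerate(zip(a, b)) gives index with paired elements:
  i=0: (2, 17)
  i=1: (7, 11)
  i=2: (2, 18)
  i=3: (3, 11)
Therefore ans = [(0, 2, 17), (1, 7, 11), (2, 2, 18), (3, 3, 11)].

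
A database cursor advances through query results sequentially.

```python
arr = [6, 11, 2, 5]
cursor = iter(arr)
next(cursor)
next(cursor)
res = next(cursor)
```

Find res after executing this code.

Step 1: Create iterator over [6, 11, 2, 5].
Step 2: next() consumes 6.
Step 3: next() consumes 11.
Step 4: next() returns 2.
Therefore res = 2.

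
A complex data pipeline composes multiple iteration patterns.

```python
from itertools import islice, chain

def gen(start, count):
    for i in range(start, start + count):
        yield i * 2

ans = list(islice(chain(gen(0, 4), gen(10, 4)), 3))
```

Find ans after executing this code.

Step 1: gen(0, 4) yields [0, 2, 4, 6].
Step 2: gen(10, 4) yields [20, 22, 24, 26].
Step 3: chain concatenates: [0, 2, 4, 6, 20, 22, 24, 26].
Step 4: islice takes first 3: [0, 2, 4].
Therefore ans = [0, 2, 4].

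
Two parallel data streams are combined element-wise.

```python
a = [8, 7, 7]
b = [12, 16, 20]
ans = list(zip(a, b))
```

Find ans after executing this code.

Step 1: zip pairs elements at same index:
  Index 0: (8, 12)
  Index 1: (7, 16)
  Index 2: (7, 20)
Therefore ans = [(8, 12), (7, 16), (7, 20)].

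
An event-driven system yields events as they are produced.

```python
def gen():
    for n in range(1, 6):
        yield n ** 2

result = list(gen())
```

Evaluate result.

Step 1: For each n in range(1, 6), yield n**2:
  n=1: yield 1**2 = 1
  n=2: yield 2**2 = 4
  n=3: yield 3**2 = 9
  n=4: yield 4**2 = 16
  n=5: yield 5**2 = 25
Therefore result = [1, 4, 9, 16, 25].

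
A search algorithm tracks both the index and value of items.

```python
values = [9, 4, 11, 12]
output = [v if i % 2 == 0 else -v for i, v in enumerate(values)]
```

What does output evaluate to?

Step 1: For each (i, v), keep v if i is even, negate if odd:
  i=0 (even): keep 9
  i=1 (odd): negate to -4
  i=2 (even): keep 11
  i=3 (odd): negate to -12
Therefore output = [9, -4, 11, -12].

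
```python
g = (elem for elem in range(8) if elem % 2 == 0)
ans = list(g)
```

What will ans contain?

Step 1: Filter range(8) keeping only even values:
  elem=0: even, included
  elem=1: odd, excluded
  elem=2: even, included
  elem=3: odd, excluded
  elem=4: even, included
  elem=5: odd, excluded
  elem=6: even, included
  elem=7: odd, excluded
Therefore ans = [0, 2, 4, 6].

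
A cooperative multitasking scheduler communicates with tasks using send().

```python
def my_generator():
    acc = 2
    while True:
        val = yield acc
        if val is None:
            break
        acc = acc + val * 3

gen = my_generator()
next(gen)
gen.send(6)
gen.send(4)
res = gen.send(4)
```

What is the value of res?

Step 1: next() -> yield acc=2.
Step 2: send(6) -> val=6, acc = 2 + 6*3 = 20, yield 20.
Step 3: send(4) -> val=4, acc = 20 + 4*3 = 32, yield 32.
Step 4: send(4) -> val=4, acc = 32 + 4*3 = 44, yield 44.
Therefore res = 44.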